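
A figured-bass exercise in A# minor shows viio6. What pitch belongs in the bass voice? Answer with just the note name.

B#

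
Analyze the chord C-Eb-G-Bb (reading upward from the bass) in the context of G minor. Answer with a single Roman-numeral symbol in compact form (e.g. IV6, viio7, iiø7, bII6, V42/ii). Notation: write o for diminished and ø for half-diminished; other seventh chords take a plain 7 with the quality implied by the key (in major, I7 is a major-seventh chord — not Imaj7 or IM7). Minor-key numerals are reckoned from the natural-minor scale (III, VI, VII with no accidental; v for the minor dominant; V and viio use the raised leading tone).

Stacked in thirds the chord is C-Eb-G-Bb: a minor seventh chord on C.
C is scale degree 4 in G minor, and a minor seventh chord on that degree is written iv7.

iv7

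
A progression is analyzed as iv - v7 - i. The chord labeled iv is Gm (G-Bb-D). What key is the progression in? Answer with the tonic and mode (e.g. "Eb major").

iv is given as G-Bb-D — a minor triad with root G.
Counting down 3 scale steps from G places the tonic on D; a minor triad on degree 4 is diatonic only in minor.

D minor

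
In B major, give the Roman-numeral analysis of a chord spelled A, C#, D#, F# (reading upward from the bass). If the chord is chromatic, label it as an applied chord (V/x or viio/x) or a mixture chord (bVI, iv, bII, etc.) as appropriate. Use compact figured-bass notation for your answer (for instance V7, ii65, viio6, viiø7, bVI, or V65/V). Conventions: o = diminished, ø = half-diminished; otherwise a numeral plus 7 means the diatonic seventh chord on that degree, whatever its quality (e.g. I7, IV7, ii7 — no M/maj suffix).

viiø43/IV

The pitches D#-F#-A-C# form a half-diminished seventh chord rooted on D#.
D# sits a half step below E (IV in B major); a diminished chord there is the applied leading-tone chord of IV.
With A in the bass the chord is in second inversion, so the figured bass is 43.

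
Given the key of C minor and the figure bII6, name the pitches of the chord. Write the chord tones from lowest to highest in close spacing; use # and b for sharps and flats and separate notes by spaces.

F Ab Db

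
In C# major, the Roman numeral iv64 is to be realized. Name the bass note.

C#

iv in C# major has root F#; the chord is F#-A-C#.
The figure 64 means second inversion — the fifth is in the bass.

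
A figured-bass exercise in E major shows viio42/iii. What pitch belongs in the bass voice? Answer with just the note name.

E

The applied chord viio42/iii is rooted on F##: F##-A#-C#-E.
The figure 42 means third inversion — the seventh is in the bass.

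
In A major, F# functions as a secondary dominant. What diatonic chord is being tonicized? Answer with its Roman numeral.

The chord is a major triad on F#.
A dominant resolves down a perfect fifth: F# → B. In A major, B is scale degree 2, i.e. ii.

ii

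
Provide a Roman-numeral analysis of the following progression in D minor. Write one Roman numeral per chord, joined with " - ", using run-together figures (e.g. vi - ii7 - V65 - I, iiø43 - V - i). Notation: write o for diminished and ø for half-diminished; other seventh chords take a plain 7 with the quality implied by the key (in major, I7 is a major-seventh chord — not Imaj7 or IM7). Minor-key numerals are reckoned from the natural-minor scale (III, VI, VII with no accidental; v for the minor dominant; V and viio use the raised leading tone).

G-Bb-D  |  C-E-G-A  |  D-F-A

iv - v65 - i

G-Bb-D: minor triad on G = scale degree 4 → iv.
C-E-G-A: minor seventh chord on A = scale degree 5 → v65.
D-F-A: root D is the tonic; minor triad there is i.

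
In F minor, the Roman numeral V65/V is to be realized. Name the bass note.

The applied chord V65/V is rooted on G: G-B-D-F.
The figure 65 means first inversion — the third is in the bass.

B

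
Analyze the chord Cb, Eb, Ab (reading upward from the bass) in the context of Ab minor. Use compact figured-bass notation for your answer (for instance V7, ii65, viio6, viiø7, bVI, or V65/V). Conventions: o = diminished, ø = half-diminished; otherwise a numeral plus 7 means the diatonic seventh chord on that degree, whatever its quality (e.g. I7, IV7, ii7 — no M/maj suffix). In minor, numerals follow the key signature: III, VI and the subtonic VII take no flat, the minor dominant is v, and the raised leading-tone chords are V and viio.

The pitches Ab-Cb-Eb form a minor triad rooted on Ab.
In Ab minor, Ab is the tonic; the diatonic minor triad there is i.
With Cb in the bass the chord is in first inversion, so the figured bass is 6.

i6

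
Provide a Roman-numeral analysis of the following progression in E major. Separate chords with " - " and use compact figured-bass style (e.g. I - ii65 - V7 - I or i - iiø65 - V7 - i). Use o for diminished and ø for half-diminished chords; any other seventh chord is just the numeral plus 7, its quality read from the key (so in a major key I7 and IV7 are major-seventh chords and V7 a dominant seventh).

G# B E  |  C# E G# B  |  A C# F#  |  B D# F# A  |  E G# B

I6 - vi7 - ii6 - V7 - I

G#-B-E: major triad on E = scale degree 1 → I6.
C#-E-G#-B has root C#, degree 6 in E major, so vi7.
A-C#-F#: root F# is the supertonic; minor triad there is ii6.
B-D#-F#-A has root B, degree 5 in E major, so V7.
E-G#-B: root E is the tonic; major triad there is I.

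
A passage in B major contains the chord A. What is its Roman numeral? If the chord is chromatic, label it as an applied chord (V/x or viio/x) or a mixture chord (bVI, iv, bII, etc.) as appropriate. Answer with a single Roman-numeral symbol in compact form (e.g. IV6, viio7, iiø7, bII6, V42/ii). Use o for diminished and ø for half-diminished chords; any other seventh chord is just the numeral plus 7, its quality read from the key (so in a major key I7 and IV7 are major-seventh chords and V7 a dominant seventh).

Stacked in thirds the chord is A-C#-E: a major triad on A.
A is the lowered seventh degree of B major (diatonic 7 would be A#). This is a major triad on the lowered seventh degree (the subtonic), borrowed from the parallel minor.

bVII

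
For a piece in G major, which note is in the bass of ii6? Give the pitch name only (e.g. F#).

C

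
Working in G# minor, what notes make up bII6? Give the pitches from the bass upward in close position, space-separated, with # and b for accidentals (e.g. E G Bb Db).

bII6 is the Neapolitan sixth — a major triad on the lowered second degree, here in its customary first inversion. In G# minor that root is A.
So the chord is A-C#-E, a major triad.
The figured bass 6 indicates first inversion, placing the third (C#) in the bass: C#-E-A.

C# E A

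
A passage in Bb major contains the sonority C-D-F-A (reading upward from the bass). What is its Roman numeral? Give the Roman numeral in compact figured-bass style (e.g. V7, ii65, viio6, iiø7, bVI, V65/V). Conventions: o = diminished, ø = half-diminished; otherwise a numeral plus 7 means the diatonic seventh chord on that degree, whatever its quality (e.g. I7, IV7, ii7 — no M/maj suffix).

The pitches D-F-A-C form a minor seventh chord rooted on D.
In Bb major, D is the mediant; the diatonic minor seventh chord there is iii7.
With C in the bass the chord is in third inversion, so the figured bass is 42.

iii42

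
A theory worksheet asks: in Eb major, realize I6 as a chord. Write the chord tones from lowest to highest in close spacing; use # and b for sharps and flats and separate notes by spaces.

G Bb Eb

The numeral's case and figure indicate a major triad. In Eb major its root, the tonic, is Eb.
Stacking thirds from Eb gives Eb-G-Bb.
With the 6 figure the chord is in first inversion; from the bass G upward in close position it reads G-Bb-Eb.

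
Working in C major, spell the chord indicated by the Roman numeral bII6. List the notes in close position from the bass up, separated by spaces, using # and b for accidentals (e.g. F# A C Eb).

F Ab Db

Scale degree 2 in C major is D; lowering it a half step gives Db. bII6 is the Neapolitan sixth — a major triad on the lowered second degree, here in its customary first inversion.
So the chord is Db-F-Ab, a major triad.
With the 6 figure the chord is in first inversion; from the bass F upward in close position it reads F-Ab-Db.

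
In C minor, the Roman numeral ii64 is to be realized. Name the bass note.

ii in C minor has root D; the chord is D-F-A.
The figure 64 means second inversion — the fifth is in the bass.

A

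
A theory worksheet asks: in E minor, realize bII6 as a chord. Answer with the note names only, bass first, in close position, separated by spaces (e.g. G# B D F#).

bII6 is the Neapolitan sixth — a major triad on the lowered second degree, here in its customary first inversion. In E minor that root is F.
So the chord is F-A-C.
With the 6 figure the chord is in first inversion; from the bass A upward in close position it reads A-C-F.

A C F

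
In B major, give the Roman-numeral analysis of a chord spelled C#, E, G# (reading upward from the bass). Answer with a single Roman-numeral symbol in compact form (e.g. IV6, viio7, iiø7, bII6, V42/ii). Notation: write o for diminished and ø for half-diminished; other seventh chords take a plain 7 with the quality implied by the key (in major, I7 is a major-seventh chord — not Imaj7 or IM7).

ii

The pitches C#-E-G# form a minor triad rooted on C#.
C# is scale degree 2 in B major, and a minor triad on that degree is written ii.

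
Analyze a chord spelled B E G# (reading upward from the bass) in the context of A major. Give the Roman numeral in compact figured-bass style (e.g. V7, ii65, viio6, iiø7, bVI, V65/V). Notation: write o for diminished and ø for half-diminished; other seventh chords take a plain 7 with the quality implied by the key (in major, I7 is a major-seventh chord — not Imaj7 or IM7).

V64

Stacked in thirds the chord is E-G#-B: a major triad on E.
In A major, E is the dominant; the diatonic major triad there is V.
With B in the bass the chord is in second inversion, so the figured bass is 64.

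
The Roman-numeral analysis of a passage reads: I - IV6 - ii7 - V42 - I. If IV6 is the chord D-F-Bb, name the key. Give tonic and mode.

F major

The chord Bb/D is a major triad rooted on Bb; its label is IV6.
Counting down 3 scale steps from Bb places the tonic on F; a major triad on degree 4 is diatonic only in major.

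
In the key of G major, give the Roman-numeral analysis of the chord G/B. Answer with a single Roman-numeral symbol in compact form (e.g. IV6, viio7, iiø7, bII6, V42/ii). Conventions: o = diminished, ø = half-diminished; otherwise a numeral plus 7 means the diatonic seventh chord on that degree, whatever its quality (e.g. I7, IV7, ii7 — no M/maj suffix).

I6

Stacked in thirds the chord is G-B-D: a major triad on G.
In G major, G is the tonic; the diatonic major triad there is I.
With B in the bass the chord is in first inversion, so the figured bass is 6.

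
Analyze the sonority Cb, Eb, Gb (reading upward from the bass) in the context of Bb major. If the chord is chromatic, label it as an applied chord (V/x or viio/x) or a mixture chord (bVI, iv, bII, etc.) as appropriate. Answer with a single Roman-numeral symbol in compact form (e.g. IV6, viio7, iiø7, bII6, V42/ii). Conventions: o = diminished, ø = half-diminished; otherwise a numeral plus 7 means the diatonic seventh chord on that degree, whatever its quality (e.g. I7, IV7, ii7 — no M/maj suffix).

bII

Stacked in thirds the chord is Cb-Eb-Gb: a major triad on Cb.
Cb is the lowered second degree of Bb major (diatonic 2 would be C). This is the Neapolitan chord — a major triad on the lowered second degree.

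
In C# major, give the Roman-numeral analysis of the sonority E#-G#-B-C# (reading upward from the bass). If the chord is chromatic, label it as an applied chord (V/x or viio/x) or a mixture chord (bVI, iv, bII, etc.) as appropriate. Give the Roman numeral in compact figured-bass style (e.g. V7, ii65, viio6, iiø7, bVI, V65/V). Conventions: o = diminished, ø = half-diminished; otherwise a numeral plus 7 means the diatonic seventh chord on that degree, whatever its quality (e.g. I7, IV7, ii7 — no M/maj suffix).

The pitches C#-E#-G#-B form a dominant seventh chord rooted on C#.
C# is not a diatonic chord root with this quality in C# major, but it lies a perfect fifth above F# (IV), so the chord functions as an applied dominant of IV.
With E# in the bass the chord is in first inversion, so the figured bass is 65.

V65/IV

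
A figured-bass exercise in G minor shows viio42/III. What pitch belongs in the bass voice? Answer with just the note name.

Gb

The applied chord viio42/III is rooted on A: A-C-Eb-Gb.
The figure 42 means third inversion — the seventh is in the bass.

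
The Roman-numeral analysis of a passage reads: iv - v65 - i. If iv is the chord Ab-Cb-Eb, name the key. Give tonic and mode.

Eb minor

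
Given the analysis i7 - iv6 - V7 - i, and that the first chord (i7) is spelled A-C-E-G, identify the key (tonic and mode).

The chord Am7 is a minor seventh chord rooted on A; its label is i7.
If A is scale degree 1 and the mode makes that degree carry a minor seventh chord, the tonic is A and the mode is minor.

A minor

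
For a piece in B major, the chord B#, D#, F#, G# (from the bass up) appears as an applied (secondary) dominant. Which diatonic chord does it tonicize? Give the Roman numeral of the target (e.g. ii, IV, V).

The chord is a dominant seventh chord on G#.
A dominant resolves down a perfect fifth: G# → C#. In B major, C# is scale degree 2, i.e. ii.

ii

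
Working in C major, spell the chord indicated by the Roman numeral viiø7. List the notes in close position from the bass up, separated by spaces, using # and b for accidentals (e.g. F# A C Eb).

B D F A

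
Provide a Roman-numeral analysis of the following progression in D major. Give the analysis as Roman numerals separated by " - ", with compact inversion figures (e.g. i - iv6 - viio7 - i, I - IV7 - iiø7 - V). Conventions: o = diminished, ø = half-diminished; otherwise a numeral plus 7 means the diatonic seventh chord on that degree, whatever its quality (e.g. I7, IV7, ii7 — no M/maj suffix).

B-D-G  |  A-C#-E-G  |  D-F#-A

IV6 - V7 - I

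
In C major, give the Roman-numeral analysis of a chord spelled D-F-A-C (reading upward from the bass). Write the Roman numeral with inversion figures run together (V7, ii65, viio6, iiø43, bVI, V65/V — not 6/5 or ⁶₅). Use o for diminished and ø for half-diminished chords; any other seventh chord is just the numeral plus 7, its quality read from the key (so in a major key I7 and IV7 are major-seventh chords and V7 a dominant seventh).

ii7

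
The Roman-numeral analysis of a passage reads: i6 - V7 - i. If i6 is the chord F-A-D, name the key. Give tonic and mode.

D minor

The chord Dm/F is a minor triad rooted on D; its label is i6.
If D is scale degree 1 and the mode makes that degree carry a minor triad, the tonic is D and the mode is minor.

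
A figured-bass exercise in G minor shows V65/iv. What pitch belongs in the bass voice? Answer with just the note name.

The applied chord V65/iv is rooted on G: G-B-D-F.
The figure 65 means first inversion — the third is in the bass.

B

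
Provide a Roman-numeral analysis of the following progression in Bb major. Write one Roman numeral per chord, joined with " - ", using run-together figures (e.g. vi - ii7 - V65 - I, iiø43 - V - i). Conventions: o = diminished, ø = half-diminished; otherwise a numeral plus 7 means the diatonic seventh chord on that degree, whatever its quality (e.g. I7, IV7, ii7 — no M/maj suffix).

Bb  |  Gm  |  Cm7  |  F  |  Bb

Bb has root Bb, degree 1 in Bb major, so I.
Gm has root G, degree 6 in Bb major, so vi.
Cm7: minor seventh chord on C = scale degree 2 → ii7.
F: major triad on F = scale degree 5 → V.
Bb has root Bb, degree 1 in Bb major, so I.

I - vi - ii7 - V - I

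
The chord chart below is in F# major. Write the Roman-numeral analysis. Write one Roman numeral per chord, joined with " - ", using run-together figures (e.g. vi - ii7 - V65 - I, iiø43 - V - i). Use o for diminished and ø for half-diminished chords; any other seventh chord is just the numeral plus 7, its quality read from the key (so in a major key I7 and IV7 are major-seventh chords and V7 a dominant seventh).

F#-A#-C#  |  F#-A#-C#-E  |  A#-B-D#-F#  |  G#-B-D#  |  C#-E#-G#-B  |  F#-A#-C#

I - V7/IV - IV42 - ii - V7 - I

F#-A#-C#: root F# is the tonic; major triad there is I.
F#-A#-C#-E: a dominant seventh chord on F#, the applied dominant of IV → V7/IV.
A#-B-D#-F#: root B is the subdominant; major seventh chord there is IV42.
G#-B-D#: minor triad on G# = scale degree 2 → ii.
C#-E#-G#-B: dominant seventh chord on C# = scale degree 5 → V7.
F#-A#-C# has root F#, degree 1 in F# major, so I.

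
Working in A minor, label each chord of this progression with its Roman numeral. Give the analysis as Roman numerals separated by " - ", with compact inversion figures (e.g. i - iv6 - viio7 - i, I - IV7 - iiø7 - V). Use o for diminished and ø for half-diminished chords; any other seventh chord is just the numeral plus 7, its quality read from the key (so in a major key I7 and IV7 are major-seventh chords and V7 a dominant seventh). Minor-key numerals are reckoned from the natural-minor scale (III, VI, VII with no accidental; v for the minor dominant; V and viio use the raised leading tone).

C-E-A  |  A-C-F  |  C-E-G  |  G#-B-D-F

i6 - VI6 - III - viio7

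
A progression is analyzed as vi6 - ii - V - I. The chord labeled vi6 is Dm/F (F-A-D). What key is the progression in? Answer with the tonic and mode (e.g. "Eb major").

F major

The chord Dm/F is a minor triad rooted on D; its label is vi6.
vi6 on D implies D is the submediant; that puts the tonic at F, and the lowercase numeral fits major mode.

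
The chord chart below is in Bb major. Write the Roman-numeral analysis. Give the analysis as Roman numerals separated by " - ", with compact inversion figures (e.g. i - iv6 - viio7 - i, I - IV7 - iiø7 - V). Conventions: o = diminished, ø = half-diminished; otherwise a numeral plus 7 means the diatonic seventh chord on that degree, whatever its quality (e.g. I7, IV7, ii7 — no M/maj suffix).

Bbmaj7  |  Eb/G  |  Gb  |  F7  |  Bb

Bbmaj7 has root Bb, degree 1 in Bb major, so I7.
Eb/G: root Eb is the subdominant; major triad there is IV6.
Gb is non-diatonic — bVI, a mixture chord from Bb minor.
F7: dominant seventh chord on F = scale degree 5 → V7.
Bb: major triad on Bb = scale degree 1 → I.

I7 - IV6 - bVI - V7 - I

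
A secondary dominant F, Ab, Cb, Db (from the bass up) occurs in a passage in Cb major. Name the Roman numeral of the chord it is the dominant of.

The chord is a dominant seventh chord on Db.
A dominant resolves down a perfect fifth: Db → Gb. In Cb major, Gb is scale degree 5, i.e. V.

V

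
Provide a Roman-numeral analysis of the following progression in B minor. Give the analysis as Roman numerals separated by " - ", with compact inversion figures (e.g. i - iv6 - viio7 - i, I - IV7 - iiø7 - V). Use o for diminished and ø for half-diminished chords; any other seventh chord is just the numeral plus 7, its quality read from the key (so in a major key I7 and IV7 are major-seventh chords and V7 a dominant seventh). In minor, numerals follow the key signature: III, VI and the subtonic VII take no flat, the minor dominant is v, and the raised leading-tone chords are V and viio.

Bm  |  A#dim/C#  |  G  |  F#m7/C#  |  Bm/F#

Bm: minor triad on B = scale degree 1 → i.
A#dim/C#: root A# is the leading tone; diminished triad there is viio6.
G: major triad on G = scale degree 6 → VI.
F#m7/C# has root F#, degree 5 in B minor, so v43.
Bm/F#: root B is the tonic; minor triad there is i64.

i - viio6 - VI - v43 - i64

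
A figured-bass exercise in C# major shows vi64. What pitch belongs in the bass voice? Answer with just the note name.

E#

vi in C# major has root A#; the chord is A#-C#-E#.
The figure 64 means second inversion — the fifth is in the bass.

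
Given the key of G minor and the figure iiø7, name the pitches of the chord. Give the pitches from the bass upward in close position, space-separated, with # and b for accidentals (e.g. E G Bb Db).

In G minor, scale degree 2 is A, and the diatonic chord built there is a half-diminished seventh chord.
Stacking thirds from A gives A-C-Eb-G.

A C Eb G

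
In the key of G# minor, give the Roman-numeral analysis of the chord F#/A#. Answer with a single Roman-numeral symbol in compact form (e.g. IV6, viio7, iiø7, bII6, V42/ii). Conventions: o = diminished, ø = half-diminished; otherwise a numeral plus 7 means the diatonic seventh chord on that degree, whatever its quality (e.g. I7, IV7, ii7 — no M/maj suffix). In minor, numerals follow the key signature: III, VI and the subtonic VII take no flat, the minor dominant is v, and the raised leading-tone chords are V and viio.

The pitches F#-A#-C# form a major triad rooted on F#.
In G# minor, F# is the subtonic; the diatonic major triad there is VII.
With A# in the bass the chord is in first inversion, so the figured bass is 6.

VII6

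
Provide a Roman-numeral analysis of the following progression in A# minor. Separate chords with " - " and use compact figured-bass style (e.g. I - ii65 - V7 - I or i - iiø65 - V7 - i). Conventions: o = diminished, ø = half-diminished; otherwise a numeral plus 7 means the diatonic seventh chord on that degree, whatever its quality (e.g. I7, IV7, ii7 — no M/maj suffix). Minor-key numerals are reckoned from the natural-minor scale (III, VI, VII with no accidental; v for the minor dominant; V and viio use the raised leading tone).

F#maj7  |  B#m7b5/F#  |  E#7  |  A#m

F#maj7: major seventh chord on F# = scale degree 6 → VI7.
B#m7b5/F# has root B#, degree 2 in A# minor, so iiø43.
E#7: dominant seventh chord on E# = scale degree 5 → V7.
A#m has root A#, degree 1 in A# minor, so i.

VI7 - iiø43 - V7 - i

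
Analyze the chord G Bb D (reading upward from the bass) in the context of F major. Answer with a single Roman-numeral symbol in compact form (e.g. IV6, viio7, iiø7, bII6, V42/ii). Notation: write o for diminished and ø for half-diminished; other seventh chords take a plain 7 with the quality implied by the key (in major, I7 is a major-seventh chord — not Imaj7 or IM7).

ii

Stacked in thirds the chord is G-Bb-D: a minor triad on G.
In F major, G is the supertonic; the diatonic minor triad there is ii.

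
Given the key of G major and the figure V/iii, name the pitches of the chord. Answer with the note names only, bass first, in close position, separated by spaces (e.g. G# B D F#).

F# A# C#

The slash means an applied dominant: we want the dominant of iii. In G major, iii is B minor, and its dominant is built on F#.
Building a major triad on F# gives F#-A#-C#.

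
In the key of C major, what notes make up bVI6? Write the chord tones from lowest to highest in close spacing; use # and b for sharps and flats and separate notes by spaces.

bVI6 is a major triad on the lowered sixth degree, borrowed from the parallel minor. In C major that root is Ab.
So the chord is Ab-C-Eb, a major triad.
The figured bass 6 indicates first inversion, placing the third (C) in the bass: C-Eb-Ab.

C Eb Ab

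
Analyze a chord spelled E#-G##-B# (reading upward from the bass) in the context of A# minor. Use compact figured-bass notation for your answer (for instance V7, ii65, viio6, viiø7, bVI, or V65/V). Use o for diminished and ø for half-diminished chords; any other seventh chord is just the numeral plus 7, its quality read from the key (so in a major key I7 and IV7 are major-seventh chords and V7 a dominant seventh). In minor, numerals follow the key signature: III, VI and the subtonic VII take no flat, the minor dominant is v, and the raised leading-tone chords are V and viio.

V

Stacked in thirds the chord is E#-G##-B#: a major triad on E#.
E# is scale degree 5 in A# minor, and a major triad on that degree is written V.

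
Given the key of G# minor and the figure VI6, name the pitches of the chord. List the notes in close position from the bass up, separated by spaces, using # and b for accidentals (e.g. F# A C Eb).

The numeral's case and figure indicate a major triad. In G# minor its root, the submediant, is E.
Stacking thirds from E gives E-G#-B.
With the 6 figure the chord is in first inversion; from the bass G# upward in close position it reads G#-B-E.

G# B E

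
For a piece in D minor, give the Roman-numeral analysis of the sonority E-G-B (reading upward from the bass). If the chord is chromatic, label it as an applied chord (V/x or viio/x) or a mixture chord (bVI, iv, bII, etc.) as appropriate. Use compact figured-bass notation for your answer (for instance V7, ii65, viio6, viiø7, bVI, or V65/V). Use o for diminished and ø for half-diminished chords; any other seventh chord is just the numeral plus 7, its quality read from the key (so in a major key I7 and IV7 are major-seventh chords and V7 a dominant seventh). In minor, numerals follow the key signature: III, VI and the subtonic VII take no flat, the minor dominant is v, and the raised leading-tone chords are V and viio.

ii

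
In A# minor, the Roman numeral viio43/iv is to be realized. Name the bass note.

G#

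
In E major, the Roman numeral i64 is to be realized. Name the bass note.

B

i in E major has root E; the chord is E-G-B.
The figure 64 means second inversion — the fifth is in the bass.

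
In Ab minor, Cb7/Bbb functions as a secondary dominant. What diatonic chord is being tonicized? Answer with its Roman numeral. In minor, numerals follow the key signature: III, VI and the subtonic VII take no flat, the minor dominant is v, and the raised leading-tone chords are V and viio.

The chord is a dominant seventh chord on Cb.
A dominant resolves down a perfect fifth: Cb → Fb. In Ab minor, Fb is scale degree 6, i.e. VI.

VI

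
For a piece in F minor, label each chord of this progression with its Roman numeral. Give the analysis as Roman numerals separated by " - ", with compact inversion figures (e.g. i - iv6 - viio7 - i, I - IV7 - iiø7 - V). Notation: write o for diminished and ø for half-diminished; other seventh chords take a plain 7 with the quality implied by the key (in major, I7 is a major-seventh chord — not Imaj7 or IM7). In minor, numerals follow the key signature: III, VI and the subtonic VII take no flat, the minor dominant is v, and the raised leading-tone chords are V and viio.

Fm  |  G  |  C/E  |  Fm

i - V/V - V6 - i

Fm: minor triad on F = scale degree 1 → i.
G: a major triad on G, the applied dominant of V → V/V.
C/E has root C, degree 5 in F minor, so V6.
Fm: minor triad on F = scale degree 1 → i.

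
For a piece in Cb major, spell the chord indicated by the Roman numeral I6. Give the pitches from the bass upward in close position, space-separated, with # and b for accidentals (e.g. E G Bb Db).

In Cb major, the first degree is Cb, and the diatonic chord built there is a major triad.
That chord is spelled Cb-Eb-Gb.
The figured bass 6 indicates first inversion, placing the third (Eb) in the bass: Eb-Gb-Cb.

Eb Gb Cb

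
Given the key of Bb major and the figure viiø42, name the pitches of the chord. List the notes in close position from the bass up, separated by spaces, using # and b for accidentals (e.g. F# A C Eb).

G A C Eb

The numeral's case and figure indicate a half-diminished seventh chord. In Bb major its root, scale degree 7, is A.
Stacking thirds from A gives A-C-Eb-G.
With the 42 figure the chord is in third inversion; from the bass G upward in close position it reads G-A-C-Eb.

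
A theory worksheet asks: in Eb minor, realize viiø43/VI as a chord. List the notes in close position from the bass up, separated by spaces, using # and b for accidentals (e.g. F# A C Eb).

The slash marks an applied leading-tone chord: viio of VI. In Eb minor, VI is Cb, so the leading tone to it is Bb, a half step below.
Building a half-diminished seventh chord on Bb gives Bb-Db-Fb-Ab.
With the 43 figure the chord is in second inversion; from the bass Fb upward in close position it reads Fb-Ab-Bb-Db.

Fb Ab Bb Db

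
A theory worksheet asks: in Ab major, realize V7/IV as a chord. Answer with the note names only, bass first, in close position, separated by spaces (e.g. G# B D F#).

The slash means an applied dominant: we want the dominant of IV. In Ab major, IV is Db major, and its dominant is built on Ab.
Building a dominant seventh chord on Ab gives Ab-C-Eb-Gb.

Ab C Eb Gb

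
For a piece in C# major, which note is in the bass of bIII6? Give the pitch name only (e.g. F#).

bIII in C# major has root E; the chord is E-G#-B.
The figure 6 means first inversion — the third is in the bass.

G#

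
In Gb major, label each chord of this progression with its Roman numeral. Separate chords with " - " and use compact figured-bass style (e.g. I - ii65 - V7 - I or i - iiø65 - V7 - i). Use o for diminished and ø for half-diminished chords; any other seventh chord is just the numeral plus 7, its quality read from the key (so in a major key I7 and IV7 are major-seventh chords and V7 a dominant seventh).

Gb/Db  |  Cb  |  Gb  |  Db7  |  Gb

Gb/Db has root Gb, degree 1 in Gb major, so I64.
Cb: major triad on Cb = scale degree 4 → IV.
Gb has root Gb, degree 1 in Gb major, so I.
Db7: root Db is the dominant; dominant seventh chord there is V7.
Gb has root Gb, degree 1 in Gb major, so I.

I64 - IV - I - V7 - I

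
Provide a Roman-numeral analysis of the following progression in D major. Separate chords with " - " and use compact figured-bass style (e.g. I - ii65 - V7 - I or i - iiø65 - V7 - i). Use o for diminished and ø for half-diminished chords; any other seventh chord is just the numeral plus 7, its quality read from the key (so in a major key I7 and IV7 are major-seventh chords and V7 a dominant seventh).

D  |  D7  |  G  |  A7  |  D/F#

I - V7/IV - IV - V7 - I6

D: major triad on D = scale degree 1 → I.
D7: a dominant seventh chord on D, the applied dominant of IV → V7/IV.
G: root G is the subdominant; major triad there is IV.
A7: dominant seventh chord on A = scale degree 5 → V7.
D/F# has root D, degree 1 in D major, so I6.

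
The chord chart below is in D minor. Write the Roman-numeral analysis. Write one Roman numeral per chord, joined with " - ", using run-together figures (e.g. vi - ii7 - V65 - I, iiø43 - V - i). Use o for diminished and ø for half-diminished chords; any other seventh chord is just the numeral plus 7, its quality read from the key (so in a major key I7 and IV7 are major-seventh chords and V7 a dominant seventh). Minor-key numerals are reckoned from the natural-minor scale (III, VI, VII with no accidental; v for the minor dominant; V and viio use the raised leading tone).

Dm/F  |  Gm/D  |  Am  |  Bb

i6 - iv64 - v - VI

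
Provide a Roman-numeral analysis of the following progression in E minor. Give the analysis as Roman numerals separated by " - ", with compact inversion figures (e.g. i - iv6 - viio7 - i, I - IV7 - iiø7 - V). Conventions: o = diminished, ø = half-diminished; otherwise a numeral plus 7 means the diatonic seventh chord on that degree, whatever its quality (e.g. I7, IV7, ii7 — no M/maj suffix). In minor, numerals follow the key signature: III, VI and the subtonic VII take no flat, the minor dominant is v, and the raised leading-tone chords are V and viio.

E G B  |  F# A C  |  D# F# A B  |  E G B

E-G-B has root E, degree 1 in E minor, so i.
F#-A-C has root F#, degree 2 in E minor, so iio.
D#-F#-A-B: dominant seventh chord on B = scale degree 5 → V65.
E-G-B: minor triad on E = scale degree 1 → i.

i - iio - V65 - i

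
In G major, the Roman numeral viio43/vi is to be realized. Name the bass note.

A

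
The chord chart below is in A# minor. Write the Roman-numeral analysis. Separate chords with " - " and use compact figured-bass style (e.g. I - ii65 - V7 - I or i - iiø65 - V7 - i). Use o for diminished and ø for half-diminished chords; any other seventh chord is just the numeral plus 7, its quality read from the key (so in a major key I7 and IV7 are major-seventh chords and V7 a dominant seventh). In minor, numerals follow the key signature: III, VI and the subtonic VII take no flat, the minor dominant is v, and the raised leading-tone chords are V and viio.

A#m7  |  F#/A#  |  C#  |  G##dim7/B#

i7 - VI6 - III - viio65

A#m7: root A# is the tonic; minor seventh chord there is i7.
F#/A#: root F# is the submediant; major triad there is VI6.
C# has root C#, degree 3 in A# minor, so III.
G##dim7/B# has root G##, degree 7 in A# minor, so viio65.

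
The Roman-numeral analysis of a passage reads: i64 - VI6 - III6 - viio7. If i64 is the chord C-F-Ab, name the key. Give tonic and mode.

F minor

The anchor chord is a minor triad on F, labeled i64.
If F is scale degree 1 and the mode makes that degree carry a minor triad, the tonic is F and the mode is minor.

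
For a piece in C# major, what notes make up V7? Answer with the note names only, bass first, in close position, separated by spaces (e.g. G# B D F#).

G# B# D# F#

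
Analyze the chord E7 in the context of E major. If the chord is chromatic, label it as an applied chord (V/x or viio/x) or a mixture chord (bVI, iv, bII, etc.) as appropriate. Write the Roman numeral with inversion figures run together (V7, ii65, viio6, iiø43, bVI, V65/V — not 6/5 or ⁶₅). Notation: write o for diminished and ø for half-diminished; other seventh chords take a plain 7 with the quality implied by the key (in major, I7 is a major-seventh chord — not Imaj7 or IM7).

Stacked in thirds the chord is E-G#-B-D: a dominant seventh chord on E.
E is not a diatonic chord root with this quality in E major, but it lies a perfect fifth above A (IV), so the chord functions as an applied dominant of IV.

V7/IV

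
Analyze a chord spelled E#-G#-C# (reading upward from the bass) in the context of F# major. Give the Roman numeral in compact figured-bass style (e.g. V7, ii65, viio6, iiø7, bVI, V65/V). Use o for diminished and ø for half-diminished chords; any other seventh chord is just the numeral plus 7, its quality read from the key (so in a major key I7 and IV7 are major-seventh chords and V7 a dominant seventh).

V6

Stacked in thirds the chord is C#-E#-G#: a major triad on C#.
In F# major, C# is the dominant; the diatonic major triad there is V.
With E# in the bass the chord is in first inversion, so the figured bass is 6.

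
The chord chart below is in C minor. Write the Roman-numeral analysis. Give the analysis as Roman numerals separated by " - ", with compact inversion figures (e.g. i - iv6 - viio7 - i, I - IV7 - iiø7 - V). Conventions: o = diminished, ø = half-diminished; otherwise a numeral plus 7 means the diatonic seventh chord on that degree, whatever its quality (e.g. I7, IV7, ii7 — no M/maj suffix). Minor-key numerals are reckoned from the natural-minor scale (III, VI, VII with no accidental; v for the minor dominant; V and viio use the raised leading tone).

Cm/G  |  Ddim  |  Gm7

i64 - iio - v7

Cm/G: root C is the tonic; minor triad there is i64.
Ddim: diminished triad on D = scale degree 2 → iio.
Gm7: root G is the dominant; minor seventh chord there is v7.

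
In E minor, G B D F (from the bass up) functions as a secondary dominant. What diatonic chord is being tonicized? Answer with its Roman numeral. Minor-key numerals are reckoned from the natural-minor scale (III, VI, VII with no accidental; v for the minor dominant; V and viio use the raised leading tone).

VI

The chord is a dominant seventh chord on G.
A dominant resolves down a perfect fifth: G → C. In E minor, C is scale degree 6, i.e. VI.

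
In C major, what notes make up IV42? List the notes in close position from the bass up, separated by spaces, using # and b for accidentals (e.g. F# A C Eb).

E F A C

The numeral's case and figure indicate a major seventh chord. In C major its root, scale degree 4, is F.
Stacking thirds from F gives F-A-C-E.
The figured bass 42 indicates third inversion, placing the seventh (E) in the bass: E-F-A-C.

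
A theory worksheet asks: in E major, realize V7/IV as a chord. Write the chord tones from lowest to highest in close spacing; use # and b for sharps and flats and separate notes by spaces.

The slash means an applied dominant: we want the dominant of IV. In E major, IV is A major, and its dominant is built on E.
Building a dominant seventh chord on E gives E-G#-B-D.

E G# B D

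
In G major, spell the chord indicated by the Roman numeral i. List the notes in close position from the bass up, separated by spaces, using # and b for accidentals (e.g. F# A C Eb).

Scale degree 1 in G major is G; here the chord built on it is altered to a minor triad. i is the minor tonic, borrowed from the parallel minor.
So the chord is G-Bb-D.

G Bb D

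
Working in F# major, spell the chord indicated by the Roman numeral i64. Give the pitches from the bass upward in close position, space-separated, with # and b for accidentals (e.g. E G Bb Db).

i64 is the minor tonic, borrowed from the parallel minor. In F# major that root is F#.
So the chord is F#-A-C#.
The figured bass 64 indicates second inversion, placing the fifth (C#) in the bass: C#-F#-A.

C# F# A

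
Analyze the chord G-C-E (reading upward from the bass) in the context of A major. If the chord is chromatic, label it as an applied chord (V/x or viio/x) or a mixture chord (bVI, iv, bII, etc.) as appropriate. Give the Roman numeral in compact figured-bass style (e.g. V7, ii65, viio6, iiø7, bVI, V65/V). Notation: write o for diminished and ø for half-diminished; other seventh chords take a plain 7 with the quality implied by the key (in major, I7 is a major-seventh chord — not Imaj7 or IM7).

bIII64

The pitches C-E-G form a major triad rooted on C.
C is the lowered third degree of A major (diatonic 3 would be C#). This is a major triad on the lowered third degree, borrowed from the parallel minor.
With G in the bass the chord is in second inversion, so the figured bass is 64.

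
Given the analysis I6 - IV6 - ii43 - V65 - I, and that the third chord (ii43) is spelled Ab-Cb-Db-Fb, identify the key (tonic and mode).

ii43 is given as Ab-Cb-Db-Fb — a minor seventh chord with root Db.
ii43 on Db implies Db is the supertonic; that puts the tonic at Cb, and the lowercase numeral fits major mode.

Cb major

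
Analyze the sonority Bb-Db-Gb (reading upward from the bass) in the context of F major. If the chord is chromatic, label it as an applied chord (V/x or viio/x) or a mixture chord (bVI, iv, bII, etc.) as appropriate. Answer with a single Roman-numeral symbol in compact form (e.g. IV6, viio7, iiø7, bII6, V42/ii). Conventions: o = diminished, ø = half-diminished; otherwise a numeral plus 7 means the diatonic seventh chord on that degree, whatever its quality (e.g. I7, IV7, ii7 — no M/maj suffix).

Stacked in thirds the chord is Gb-Bb-Db: a major triad on Gb.
Gb is the lowered second degree of F major (diatonic 2 would be G). This is the Neapolitan sixth — a major triad on the lowered second degree, here in its customary first inversion.
With Bb in the bass the chord is in first inversion, so the figured bass is 6.

bII6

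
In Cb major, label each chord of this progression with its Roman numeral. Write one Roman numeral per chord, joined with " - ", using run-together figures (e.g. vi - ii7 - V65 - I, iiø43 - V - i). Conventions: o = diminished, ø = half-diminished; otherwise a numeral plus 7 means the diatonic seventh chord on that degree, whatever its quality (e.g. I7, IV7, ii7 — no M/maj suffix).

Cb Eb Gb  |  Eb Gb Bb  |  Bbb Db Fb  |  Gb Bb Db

I - iii - bVII - V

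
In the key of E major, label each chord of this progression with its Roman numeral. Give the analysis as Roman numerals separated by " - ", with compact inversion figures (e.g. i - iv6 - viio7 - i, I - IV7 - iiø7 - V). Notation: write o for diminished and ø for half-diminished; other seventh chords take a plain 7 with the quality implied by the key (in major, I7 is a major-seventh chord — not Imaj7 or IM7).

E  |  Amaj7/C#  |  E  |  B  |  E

E: major triad on E = scale degree 1 → I.
Amaj7/C# has root A, degree 4 in E major, so IV65.
E: root E is the tonic; major triad there is I.
B: root B is the dominant; major triad there is V.
E: major triad on E = scale degree 1 → I.

I - IV65 - I - V - I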